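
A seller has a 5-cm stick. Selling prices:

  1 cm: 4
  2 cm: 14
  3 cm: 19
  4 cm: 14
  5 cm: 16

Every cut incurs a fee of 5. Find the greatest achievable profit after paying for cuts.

Build net[k] bottom-up: net[k] = max over allowed piece i of (p[i] + net[k−i]) − 5 per cut.
net[1] = 4
net[2] = max(4+4-5, 14+0) = 14
net[3] = max(4+14-5, 14+4-5, 19+0) = 19
net[4] = max(4+19-5, 14+14-5, 19+4-5, 14+0) = 23
net[5] = max(4+23-5, 14+19-5, 19+14-5, 14+4-5, 16+0) = 28
One optimal plan: pieces 3 + 2 (1 cut) → 33 − 5 = 28.

28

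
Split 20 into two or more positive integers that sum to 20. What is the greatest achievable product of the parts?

Let P[k] be the best product for length k (with at least one cut). For each first piece i, the rest contributes max(k−i, P[k−i]).
P[2] = 1·max(1,0) = 1·1 = 1
P[3] = max(1·2, 2·1) = 2
P[4] = max(1·3, 2·2, 3·1) = 4
P[5] = max(1·4, 2·3, 3·2, 4·1) = 6
P[6] = max(1·6, 2·4, 3·3, 4·2, 5·1) = 9
P[7] = max(1·9, 2·6, 3·4, 4·3, 5·2, 6·1) = 12
P[8] = max(1·12, 2·9, 3·6, …, 6·2, 7·1) = 18
P[9] = max(1·18, 2·12, 3·9, …, 7·2, 8·1) = 27
P[10] = max(1·27, 2·18, 3·12, …, 8·2, 9·1) = 36
P[11] = max(1·36, 2·27, 3·18, …, 9·2, 10·1) = 54
P[12] = max(1·54, 2·36, 3·27, …, 10·2, 11·1) = 81
P[13] = max(1·81, 2·54, 3·36, …, 11·2, 12·1) = 108
P[14] = max(1·108, 2·81, 3·54, …, 12·2, 13·1) = 162
P[15] = max(1·162, 2·108, 3·81, …, 13·2, 14·1) = 243
P[16] = max(1·243, 2·162, 3·108, …, 14·2, 15·1) = 324
P[17] = max(1·324, 2·243, 3·162, …, 15·2, 16·1) = 486
P[18] = max(1·486, 2·324, 3·243, …, 16·2, 17·1) = 729
P[19] = max(1·729, 2·486, 3·324, …, 17·2, 18·1) = 972
P[20] = max(1·972, 2·729, 3·486, …, 18·2, 19·1) = 1458
One optimal split: 3 + 3 + 3 + 3 + 3 + 3 + 2; product 3·3·3·3·3·3·2 = 1458.

1458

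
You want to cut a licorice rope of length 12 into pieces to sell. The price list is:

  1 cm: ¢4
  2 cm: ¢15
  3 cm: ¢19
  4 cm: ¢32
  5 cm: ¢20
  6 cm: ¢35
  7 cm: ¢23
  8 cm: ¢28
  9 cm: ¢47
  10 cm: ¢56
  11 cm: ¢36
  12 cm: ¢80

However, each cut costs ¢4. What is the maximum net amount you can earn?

88

Build v[k] bottom-up: v[k] = max over allowed piece i of (p[i] + v[k−i]) − 4 per cut.
v[1] = 4
v[2] = max(4+4-4, 15+0) = 15
v[3] = max(4+15-4, 15+4-4, 19+0) = 19
v[4] = max(4+19-4, 15+15-4, 19+4-4, 32+0) = 32
v[5] = max(4+32-4, 15+19-4, 19+15-4, 32+4-4, 20+0) = 32
v[6] = max(4+32-4, 15+32-4, 19+19-4, 32+15-4, 20+4-4, 35+0) = 43
v[7] = max(4+43-4, 15+32-4, 19+32-4, …, 35+4-4, 23+0) = 47
v[8] = max(4+47-4, 15+43-4, 19+32-4, …, 23+4-4, 28+0) = 60
v[9] = max(4+60-4, 15+47-4, 19+43-4, …, 28+4-4, 47+0) = 60
v[10] = max(4+60-4, 15+60-4, 19+47-4, …, 47+4-4, 56+0) = 71
v[11] = max(4+71-4, 15+60-4, 19+60-4, …, 56+4-4, 36+0) = 75
v[12] = max(4+75-4, 15+71-4, 19+60-4, …, 36+4-4, 80+0) = 88
One optimal plan: pieces 4 + 4 + 4 (2 cuts) → ¢96 − ¢8 = ¢88.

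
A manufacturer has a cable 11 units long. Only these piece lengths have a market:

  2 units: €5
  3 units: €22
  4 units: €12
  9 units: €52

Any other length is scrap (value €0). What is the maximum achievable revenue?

71

Consider every possible first cut. best[k] is the best of p[i]+best[k−i] over all sellable i≤k.
best[1] = 0
best[2] = 5
best[3] = 22
best[4] = 22
best[5] = 27  (first piece 2, then best[3]=22)
best[6] = 44  (first piece 3, then best[3]=22)
best[7] = 44
best[8] = 49  (first piece 2, then best[6]=44)
best[9] = 66  (first piece 3, then best[6]=44)
best[10] = 66
best[11] = 71  (first piece 2, then best[9]=66)
One optimal cutting: 3 + 3 + 3 + 2 → €71.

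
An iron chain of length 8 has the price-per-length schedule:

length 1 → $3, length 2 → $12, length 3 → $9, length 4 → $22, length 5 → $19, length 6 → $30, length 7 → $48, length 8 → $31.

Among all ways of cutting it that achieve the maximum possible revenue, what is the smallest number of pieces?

Consider every possible first cut. r[k] is the best of p[i]+r[k−i] over all sellable i≤k.
r[1] = 3
r[2] = 12
r[3] = 15  (first piece 1, then r[2]=12)
r[4] = 24  (first piece 2, then r[2]=12)
r[5] = 27  (first piece 1, then r[4]=24)
r[6] = 36  (first piece 2, then r[4]=24)
r[7] = 48
r[8] = 51  (first piece 1, then r[7]=48)
Maximum revenue is $51.
Now minimize piece count subject to staying optimal: for each k, pieces[k] = 1 + min over i with p[i]+r[k−i]=r[k] of pieces[k−i].
pieces[5] = 3
pieces[6] = 3
pieces[7] = 1
pieces[8] = 2

2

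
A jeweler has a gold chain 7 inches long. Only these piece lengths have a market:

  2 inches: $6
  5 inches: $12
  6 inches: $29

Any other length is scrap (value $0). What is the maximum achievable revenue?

Build f[k] bottom-up: f[k] = max over allowed piece i of (p[i] + f[k−i]).
f[1] = 0
f[2] = 6
f[3] = 6
f[4] = 12  (first piece 2, then f[2]=6)
f[5] = max(6+6, 12+0) = 12
f[6] = max(6+12, 12+0, 29+0) = 29
f[7] = max(6+12, 12+6, 29+0) = 29
One optimal cutting: pieces 6 with 1 inch of scrap → $29.

29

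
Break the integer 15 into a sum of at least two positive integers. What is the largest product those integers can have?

Define P[k] = max over 1≤i<k of i · max(k−i, P[k−i]); the inner max lets the remainder stay uncut if that's better.
Small cases: P[2]=1, P[3]=2, P[4]=4, P[5]=6, P[6]=9, P[7]=12.
P[8] = max(1·12, 2·9, 3·6, …, 6·2, 7·1) = 18
P[9] = max(1·18, 2·12, 3·9, …, 7·2, 8·1) = 27
P[10] = max(1·27, 2·18, 3·12, …, 8·2, 9·1) = 36
P[11] = max(1·36, 2·27, 3·18, …, 9·2, 10·1) = 54
P[12] = max(1·54, 2·36, 3·27, …, 10·2, 11·1) = 81
P[13] = max(1·81, 2·54, 3·36, …, 11·2, 12·1) = 108
P[14] = max(1·108, 2·81, 3·54, …, 12·2, 13·1) = 162
P[15] = max(1·162, 2·108, 3·81, …, 13·2, 14·1) = 243
One optimal split: 3 + 3 + 3 + 3 + 3; product 3·3·3·3·3 = 243.

243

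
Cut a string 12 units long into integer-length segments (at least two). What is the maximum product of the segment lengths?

Fill m[k] for k=2..12: at each k try every first piece i and multiply by the better of (k−i) uncut or m[k−i].
Small cases: m[2]=1, m[3]=2, m[4]=4, m[5]=6, m[6]=9, m[7]=12.
m[8] = max(1*12, 2*9, 3*6, …, 6*2, 7*1) = 18
m[9] = max(1*18, 2*12, 3*9, …, 7*2, 8*1) = 27
m[10] = max(1*27, 2*18, 3*12, …, 8*2, 9*1) = 36
m[11] = max(1*36, 2*27, 3*18, …, 9*2, 10*1) = 54
m[12] = max(1*54, 2*36, 3*27, …, 10*2, 11*1) = 81
One optimal split: 3 + 3 + 3 + 3; product 3*3*3*3 = 81.

81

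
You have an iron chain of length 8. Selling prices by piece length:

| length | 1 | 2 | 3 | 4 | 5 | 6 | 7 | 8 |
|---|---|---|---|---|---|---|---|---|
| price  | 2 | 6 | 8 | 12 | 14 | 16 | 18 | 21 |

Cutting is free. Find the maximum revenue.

Consider every possible first cut. r[k] is the best of p[i]+r[k−i] over all sellable i≤k.
r[1] = 2
r[2] = 6
r[3] = 8  (first piece 1, then r[2]=6)
r[4] = 12  (first piece 2, then r[2]=6)
r[5] = 14  (first piece 1, then r[4]=12)
r[6] = 18  (first piece 2, then r[4]=12)
r[7] = 20  (first piece 1, then r[6]=18)
r[8] = 24  (first piece 2, then r[6]=18)
One optimal cutting: 2 + 2 + 2 + 2 → $6 + $6 + $6 + $6 = $24.

24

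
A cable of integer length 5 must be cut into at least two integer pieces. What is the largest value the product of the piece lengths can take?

6

Fill f[k] for k=2..5: at each k try every first piece i and multiply by the better of (k−i) uncut or f[k−i].
f[2] = 1×max(1,0) = 1×1 = 1
f[3] = max(1×2, 2×1) = 2
f[4] = max(1×3, 2×2, 3×1) = 4
f[5] = max(1×4, 2×3, 3×2, 4×1) = 6
One optimal split: 3 + 2; product 3×2 = 6.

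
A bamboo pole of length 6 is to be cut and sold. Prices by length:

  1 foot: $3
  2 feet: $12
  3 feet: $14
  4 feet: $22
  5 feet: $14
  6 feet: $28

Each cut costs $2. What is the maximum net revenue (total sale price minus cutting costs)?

Let net[k] be the best obtainable value from length k. For each k, try every first piece i and keep the best of price[i] + net[k−i] minus the 2 cut fee when i<k.
net[1] = 3
net[2] = max(3+3-2, 12+0) = 12
net[3] = max(3+12-2, 12+3-2, 14+0) = 14
net[4] = max(3+14-2, 12+12-2, 14+3-2, 22+0) = 22
net[5] = max(3+22-2, 12+14-2, 14+12-2, 22+3-2, 14+0) = 24
net[6] = max(3+24-2, 12+22-2, 14+14-2, 22+12-2, 14+3-2, 28+0) = 32
One optimal plan: pieces 2 + 2 + 2 (2 cuts) → $36 − $4 = $32.

32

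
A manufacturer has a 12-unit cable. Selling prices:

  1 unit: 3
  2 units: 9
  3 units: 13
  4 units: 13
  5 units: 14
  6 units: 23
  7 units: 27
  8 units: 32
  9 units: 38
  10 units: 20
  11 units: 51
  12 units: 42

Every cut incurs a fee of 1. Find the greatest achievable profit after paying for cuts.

53

Consider every possible first cut. net[k] is the best of p[i]+net[k−i] over all sellable i≤k, charging 1 whenever i<k.
net[1] = 3
net[2] = 9
net[3] = 13
net[4] = 17  (first piece 2, then net[2]=9)
net[5] = 21  (first piece 2, then net[3]=13)
net[6] = 25  (first piece 2, then net[4]=17)
net[7] = 29  (first piece 2, then net[5]=21)
net[8] = 33  (first piece 2, then net[6]=25)
net[9] = 38
net[10] = 41  (first piece 2, then net[8]=33)
net[11] = 51
net[12] = 53  (first piece 1, then net[11]=51)
One optimal plan: pieces 11 + 1 (1 cut) → 54 − 1 = 53.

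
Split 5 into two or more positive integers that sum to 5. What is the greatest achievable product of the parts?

Fill m[k] for k=2..5: at each k try every first piece i and multiply by the better of (k−i) uncut or m[k−i].
m[2] = 1·max(1,0) = 1·1 = 1
m[3] = max(1·2, 2·1) = 2
m[4] = max(1·3, 2·2, 3·1) = 4
m[5] = max(1·4, 2·3, 3·2, 4·1) = 6
One optimal split: 3 + 2; product 3·2 = 6.

6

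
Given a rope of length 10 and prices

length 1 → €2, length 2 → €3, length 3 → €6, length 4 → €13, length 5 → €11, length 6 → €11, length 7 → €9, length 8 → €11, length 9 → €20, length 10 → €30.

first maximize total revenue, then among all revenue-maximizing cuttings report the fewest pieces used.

Let r[k] be the best obtainable value from length k. For each k, try every first piece i and keep the best of price[i] + r[k−i].
r[1] = 2
r[2] = 4  (first piece 1, then r[1]=2)
r[3] = 6  (first piece 1, then r[2]=4)
r[4] = 13
r[5] = 15  (first piece 1, then r[4]=13)
r[6] = 17  (first piece 1, then r[5]=15)
r[7] = 19  (first piece 1, then r[6]=17)
r[8] = 26  (first piece 4, then r[4]=13)
r[9] = 28  (first piece 1, then r[8]=26)
r[10] = 30  (first piece 1, then r[9]=28)
Maximum revenue is €30.
Now minimize piece count subject to staying optimal: for each k, pieces[k] = 1 + min over i with p[i]+r[k−i]=r[k] of pieces[k−i].
pieces[7] = 2
pieces[8] = 2
pieces[9] = 3
pieces[10] = 1

1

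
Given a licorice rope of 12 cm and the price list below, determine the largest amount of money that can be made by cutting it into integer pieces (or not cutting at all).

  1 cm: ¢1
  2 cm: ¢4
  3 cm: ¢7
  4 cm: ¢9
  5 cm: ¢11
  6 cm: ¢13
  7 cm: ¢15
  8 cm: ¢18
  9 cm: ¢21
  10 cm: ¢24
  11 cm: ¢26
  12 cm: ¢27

Build r[k] bottom-up: r[k] = max over allowed piece i of (p[i] + r[k−i]).
r[1] = 1
r[2] = 4
r[3] = 7
r[4] = 9
r[5] = 11  (first piece 2, then r[3]=7)
r[6] = 14  (first piece 3, then r[3]=7)
r[7] = 16  (first piece 3, then r[4]=9)
r[8] = 18  (first piece 2, then r[6]=14)
r[9] = 21  (first piece 3, then r[6]=14)
r[10] = 24
r[11] = 26
r[12] = 28  (first piece 2, then r[10]=24)
One optimal cutting: 10 + 2 → ¢24 + ¢4 = ¢28.

28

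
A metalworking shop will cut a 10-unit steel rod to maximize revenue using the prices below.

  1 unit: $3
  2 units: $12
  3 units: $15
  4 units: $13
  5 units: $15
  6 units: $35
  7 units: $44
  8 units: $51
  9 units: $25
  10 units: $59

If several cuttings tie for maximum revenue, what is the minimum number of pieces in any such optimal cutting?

2

Build r[k] bottom-up: r[k] = max over allowed piece i of (p[i] + r[k−i]).
r[1] = 3
r[2] = 12
r[3] = 15  (first piece 1, then r[2]=12)
r[4] = 24  (first piece 2, then r[2]=12)
r[5] = 27  (first piece 1, then r[4]=24)
r[6] = 36  (first piece 2, then r[4]=24)
r[7] = 44
r[8] = 51
r[9] = 56  (first piece 2, then r[7]=44)
r[10] = 63  (first piece 2, then r[8]=51)
Maximum revenue is $63.
Now minimize piece count subject to staying optimal: for each k, pieces[k] = 1 + min over i with p[i]+r[k−i]=r[k] of pieces[k−i].
pieces[7] = 1
pieces[8] = 1
pieces[9] = 2
pieces[10] = 2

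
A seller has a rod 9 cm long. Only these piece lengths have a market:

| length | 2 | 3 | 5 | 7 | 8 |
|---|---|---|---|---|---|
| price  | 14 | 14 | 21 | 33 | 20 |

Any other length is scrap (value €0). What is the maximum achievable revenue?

56

Build best[k] bottom-up: best[k] = max over allowed piece i of (p[i] + best[k−i]).
best[1] = 0
best[2] = 14
best[3] = 14
best[4] = 28  (first piece 2, then best[2]=14)
best[5] = 28
best[6] = 42  (first piece 2, then best[4]=28)
best[7] = 42
best[8] = 56  (first piece 2, then best[6]=42)
best[9] = 56
One optimal cutting: pieces 2 + 2 + 2 + 2 with 1 cm of scrap → €56.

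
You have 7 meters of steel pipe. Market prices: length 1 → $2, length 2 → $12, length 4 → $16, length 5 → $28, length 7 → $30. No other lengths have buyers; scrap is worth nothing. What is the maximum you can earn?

40

Build f[k] bottom-up: f[k] = max over allowed piece i of (p[i] + f[k−i]).
f[1] = 2
f[2] = max(2+2, 12+0) = 12
f[3] = max(2+12, 12+2) = 14
f[4] = max(2+14, 12+12, 16+0) = 24
f[5] = max(2+24, 12+14, 16+2, 28+0) = 28
f[6] = max(2+28, 12+24, 16+12, 28+2) = 36
f[7] = max(2+36, 12+28, 16+14, 28+12, 30+0) = 40
One optimal cutting: 5 + 2 → $40.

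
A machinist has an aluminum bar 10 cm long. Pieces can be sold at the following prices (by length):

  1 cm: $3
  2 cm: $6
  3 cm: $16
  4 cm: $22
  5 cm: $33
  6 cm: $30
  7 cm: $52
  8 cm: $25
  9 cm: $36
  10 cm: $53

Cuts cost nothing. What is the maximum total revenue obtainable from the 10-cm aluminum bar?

68

Let v[k] be the best obtainable value from length k. For each k, try every first piece i and keep the best of price[i] + v[k−i].
v[1] = 3
v[2] = 6  (first piece 1, then v[1]=3)
v[3] = 16
v[4] = 22
v[5] = 33
v[6] = 36  (first piece 1, then v[5]=33)
v[7] = 52
v[8] = 55  (first piece 1, then v[7]=52)
v[9] = 58  (first piece 1, then v[8]=55)
v[10] = 68  (first piece 3, then v[7]=52)
One optimal cutting: 7 + 3 → $52 + $16 = $68.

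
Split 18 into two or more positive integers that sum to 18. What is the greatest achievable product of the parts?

Define g[k] = max over 1≤i<k of i · max(k−i, g[k−i]); the inner max lets the remainder stay uncut if that's better.
g[2] = 1×max(1,0) = 1×1 = 1
g[3] = 1×max(2,1) = 1×2 = 2
g[4] = 2×max(2,1) = 2×2 = 4
g[5] = 2×max(3,2) = 2×3 = 6
g[6] = 3×max(3,2) = 3×3 = 9
g[7] = 2×max(5,6) = 2×6 = 12
g[8] = 2×max(6,9) = 2×9 = 18
g[9] = 3×max(6,9) = 3×9 = 27
g[10] = 2×max(8,18) = 2×18 = 36
g[11] = 2×max(9,27) = 2×27 = 54
g[12] = 3×max(9,27) = 3×27 = 81
g[13] = 2×max(11,54) = 2×54 = 108
g[14] = 2×max(12,81) = 2×81 = 162
g[15] = 3×max(12,81) = 3×81 = 243
g[16] = 2×max(14,162) = 2×162 = 324
g[17] = 2×max(15,243) = 2×243 = 486
g[18] = 3×max(15,243) = 3×243 = 729
One optimal split: 3 + 3 + 3 + 3 + 3 + 3; product 3×3×3×3×3×3 = 729.

729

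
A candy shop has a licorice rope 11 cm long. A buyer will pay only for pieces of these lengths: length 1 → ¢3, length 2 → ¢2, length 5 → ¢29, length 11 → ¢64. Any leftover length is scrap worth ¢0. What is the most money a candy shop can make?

Consider every possible first cut. r[k] is the best of p[i]+r[k−i] over all sellable i≤k.
r[1] = 3
r[2] = max(3+3, 2+0) = 6
r[3] = max(3+6, 2+3) = 9
r[4] = max(3+9, 2+6) = 12
r[5] = max(3+12, 2+9, 29+0) = 29
r[6] = max(3+29, 2+12, 29+3) = 32
r[7] = max(3+32, 2+29, 29+6) = 35
r[8] = max(3+35, 2+32, 29+9) = 38
r[9] = max(3+38, 2+35, 29+12) = 41
r[10] = max(3+41, 2+38, 29+29) = 58
r[11] = max(3+58, 2+41, 29+32, 64+0) = 64
One optimal cutting: 11 → ¢64.

64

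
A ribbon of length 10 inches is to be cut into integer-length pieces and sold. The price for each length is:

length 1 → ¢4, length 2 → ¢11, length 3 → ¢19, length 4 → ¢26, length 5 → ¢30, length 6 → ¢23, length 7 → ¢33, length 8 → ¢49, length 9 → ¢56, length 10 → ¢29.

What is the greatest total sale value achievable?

64

Consider every possible first cut. v[k] is the best of p[i]+v[k−i] over all sellable i≤k.
v[1] = 4
v[2] = max(4+4, 11+0) = 11
v[3] = max(4+11, 11+4, 19+0) = 19
v[4] = max(4+19, 11+11, 19+4, 26+0) = 26
v[5] = max(4+26, 11+19, 19+11, 26+4, 30+0) = 30
v[6] = max(4+30, 11+26, 19+19, 26+11, 30+4, 23+0) = 38
v[7] = max(4+38, 11+30, 19+26, …, 23+4, 33+0) = 45
v[8] = max(4+45, 11+38, 19+30, …, 33+4, 49+0) = 52
v[9] = max(4+52, 11+45, 19+38, …, 49+4, 56+0) = 57
v[10] = max(4+57, 11+52, 19+45, …, 56+4, 29+0) = 64
One optimal cutting: 4 + 3 + 3 → ¢26 + ¢19 + ¢19 = ¢64.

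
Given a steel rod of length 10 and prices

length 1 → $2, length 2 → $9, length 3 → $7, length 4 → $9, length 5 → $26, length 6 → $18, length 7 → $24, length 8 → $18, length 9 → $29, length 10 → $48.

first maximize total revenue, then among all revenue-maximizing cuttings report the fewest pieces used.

2

Build r[k] bottom-up: r[k] = max over allowed piece i of (p[i] + r[k−i]).
r[1] = 2
r[2] = 9
r[3] = 11  (first piece 1, then r[2]=9)
r[4] = 18  (first piece 2, then r[2]=9)
r[5] = 26
r[6] = 28  (first piece 1, then r[5]=26)
r[7] = 35  (first piece 2, then r[5]=26)
r[8] = 37  (first piece 1, then r[7]=35)
r[9] = 44  (first piece 2, then r[7]=35)
r[10] = 52  (first piece 5, then r[5]=26)
Maximum revenue is $52.
Now minimize piece count subject to staying optimal: for each k, pieces[k] = 1 + min over i with p[i]+r[k−i]=r[k] of pieces[k−i].
pieces[7] = 2
pieces[8] = 3
pieces[9] = 3
pieces[10] = 2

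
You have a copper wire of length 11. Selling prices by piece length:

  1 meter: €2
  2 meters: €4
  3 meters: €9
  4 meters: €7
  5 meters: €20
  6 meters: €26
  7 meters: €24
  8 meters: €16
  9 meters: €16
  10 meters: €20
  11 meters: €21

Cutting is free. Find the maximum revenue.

Build r[k] bottom-up: r[k] = max over allowed piece i of (p[i] + r[k−i]).
r[1] = 2
r[2] = 4  (first piece 1, then r[1]=2)
r[3] = 9
r[4] = 11  (first piece 1, then r[3]=9)
r[5] = 20
r[6] = 26
r[7] = 28  (first piece 1, then r[6]=26)
r[8] = 30  (first piece 1, then r[7]=28)
r[9] = 35  (first piece 3, then r[6]=26)
r[10] = 40  (first piece 5, then r[5]=20)
r[11] = 46  (first piece 5, then r[6]=26)
One optimal cutting: 6 + 5 → €26 + €20 = €46.

46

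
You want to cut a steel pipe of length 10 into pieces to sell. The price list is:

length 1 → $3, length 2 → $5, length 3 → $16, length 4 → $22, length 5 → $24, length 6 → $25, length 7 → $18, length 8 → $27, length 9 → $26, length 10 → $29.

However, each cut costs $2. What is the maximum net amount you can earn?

50

Let net[k] be the best obtainable value from length k. For each k, try every first piece i and keep the best of price[i] + net[k−i] minus the 2 cut fee when i<k.
net[1] = 3
net[2] = max(3+3-2, 5+0) = 5
net[3] = max(3+5-2, 5+3-2, 16+0) = 16
net[4] = max(3+16-2, 5+5-2, 16+3-2, 22+0) = 22
net[5] = max(3+22-2, 5+16-2, 16+5-2, 22+3-2, 24+0) = 24
net[6] = max(3+24-2, 5+22-2, 16+16-2, 22+5-2, 24+3-2, 25+0) = 30
net[7] = max(3+30-2, 5+24-2, 16+22-2, …, 25+3-2, 18+0) = 36
net[8] = max(3+36-2, 5+30-2, 16+24-2, …, 18+3-2, 27+0) = 42
net[9] = max(3+42-2, 5+36-2, 16+30-2, …, 27+3-2, 26+0) = 44
net[10] = max(3+44-2, 5+42-2, 16+36-2, …, 26+3-2, 29+0) = 50
One optimal plan: pieces 4 + 3 + 3 (2 cuts) → $54 − $4 = $50.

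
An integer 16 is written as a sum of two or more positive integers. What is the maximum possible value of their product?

324

Let m[k] be the best product for length k (with at least one cut). For each first piece i, the rest contributes max(k−i, m[k−i]).
m[2] = 1*max(1,0) = 1*1 = 1
m[3] = 1*max(2,1) = 1*2 = 2
m[4] = 2*max(2,1) = 2*2 = 4
m[5] = 2*max(3,2) = 2*3 = 6
m[6] = 3*max(3,2) = 3*3 = 9
m[7] = 2*max(5,6) = 2*6 = 12
m[8] = 2*max(6,9) = 2*9 = 18
m[9] = 3*max(6,9) = 3*9 = 27
m[10] = 2*max(8,18) = 2*18 = 36
m[11] = 2*max(9,27) = 2*27 = 54
m[12] = 3*max(9,27) = 3*27 = 81
m[13] = 2*max(11,54) = 2*54 = 108
m[14] = 2*max(12,81) = 2*81 = 162
m[15] = 3*max(12,81) = 3*81 = 243
m[16] = 2*max(14,162) = 2*162 = 324
One optimal split: 3 + 3 + 3 + 3 + 2 + 2; product 3*3*3*3*2*2 = 324.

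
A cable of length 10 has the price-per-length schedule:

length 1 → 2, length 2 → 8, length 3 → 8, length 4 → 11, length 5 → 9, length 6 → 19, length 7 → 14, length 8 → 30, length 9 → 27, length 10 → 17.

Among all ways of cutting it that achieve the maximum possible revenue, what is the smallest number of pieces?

Let r[k] be the best obtainable value from length k. For each k, try every first piece i and keep the best of price[i] + r[k−i].
r[1] = 2
r[2] = max(2+2, 8+0) = 8
r[3] = max(2+8, 8+2, 8+0) = 10
r[4] = max(2+10, 8+8, 8+2, 11+0) = 16
r[5] = max(2+16, 8+10, 8+8, 11+2, 9+0) = 18
r[6] = max(2+18, 8+16, 8+10, 11+8, 9+2, 19+0) = 24
r[7] = max(2+24, 8+18, 8+16, …, 19+2, 14+0) = 26
r[8] = max(2+26, 8+24, 8+18, …, 14+2, 30+0) = 32
r[9] = max(2+32, 8+26, 8+24, …, 30+2, 27+0) = 34
r[10] = max(2+34, 8+32, 8+26, …, 27+2, 17+0) = 40
Maximum revenue is 40.
Now minimize piece count subject to staying optimal: for each k, pieces[k] = 1 + min over i with p[i]+r[k−i]=r[k] of pieces[k−i].
pieces[7] = 4
pieces[8] = 4
pieces[9] = 5
pieces[10] = 5

5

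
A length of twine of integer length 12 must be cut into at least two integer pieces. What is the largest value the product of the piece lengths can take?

Let m[k] be the best product for length k (with at least one cut). For each first piece i, the rest contributes max(k−i, m[k−i]).
Small cases: m[2]=1, m[3]=2, m[4]=4, m[5]=6, m[6]=9.
m[7] = 2*max(5,6) = 2*6 = 12
m[8] = 2*max(6,9) = 2*9 = 18
m[9] = 3*max(6,9) = 3*9 = 27
m[10] = 2*max(8,18) = 2*18 = 36
m[11] = 2*max(9,27) = 2*27 = 54
m[12] = 3*max(9,27) = 3*27 = 81
One optimal split: 3 + 3 + 3 + 3; product 3*3*3*3 = 81.

81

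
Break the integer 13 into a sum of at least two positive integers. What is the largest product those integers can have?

108

Let g[k] be the best product for length k (with at least one cut). For each first piece i, the rest contributes max(k−i, g[k−i]).
Small cases: g[2]=1, g[3]=2, g[4]=4, g[5]=6.
g[6] = 3×max(3,2) = 3×3 = 9
g[7] = 2×max(5,6) = 2×6 = 12
g[8] = 2×max(6,9) = 2×9 = 18
g[9] = 3×max(6,9) = 3×9 = 27
g[10] = 2×max(8,18) = 2×18 = 36
g[11] = 2×max(9,27) = 2×27 = 54
g[12] = 3×max(9,27) = 3×27 = 81
g[13] = 2×max(11,54) = 2×54 = 108
One optimal split: 3 + 3 + 3 + 2 + 2; product 3×3×3×2×2 = 108.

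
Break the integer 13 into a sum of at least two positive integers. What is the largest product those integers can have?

Fill g[k] for k=2..13: at each k try every first piece i and multiply by the better of (k−i) uncut or g[k−i].
g[2] = 1*max(1,0) = 1*1 = 1
g[3] = max(1*2, 2*1) = 2
g[4] = max(1*3, 2*2, 3*1) = 4
g[5] = max(1*4, 2*3, 3*2, 4*1) = 6
g[6] = max(1*6, 2*4, 3*3, 4*2, 5*1) = 9
g[7] = max(1*9, 2*6, 3*4, 4*3, 5*2, 6*1) = 12
g[8] = max(1*12, 2*9, 3*6, …, 6*2, 7*1) = 18
g[9] = max(1*18, 2*12, 3*9, …, 7*2, 8*1) = 27
g[10] = max(1*27, 2*18, 3*12, …, 8*2, 9*1) = 36
g[11] = max(1*36, 2*27, 3*18, …, 9*2, 10*1) = 54
g[12] = max(1*54, 2*36, 3*27, …, 10*2, 11*1) = 81
g[13] = max(1*81, 2*54, 3*36, …, 11*2, 12*1) = 108
One optimal split: 3 + 3 + 3 + 2 + 2; product 3*3*3*2*2 = 108.

108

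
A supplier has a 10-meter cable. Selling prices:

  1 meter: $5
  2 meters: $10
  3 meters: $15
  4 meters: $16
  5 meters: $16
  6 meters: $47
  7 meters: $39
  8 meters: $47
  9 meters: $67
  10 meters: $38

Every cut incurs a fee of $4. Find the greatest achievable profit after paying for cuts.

Consider every possible first cut. net[k] is the best of p[i]+net[k−i] over all sellable i≤k, charging 4 whenever i<k.
net[1] = 5
net[2] = max(5+5-4, 10+0) = 10
net[3] = max(5+10-4, 10+5-4, 15+0) = 15
net[4] = max(5+15-4, 10+10-4, 15+5-4, 16+0) = 16
net[5] = max(5+16-4, 10+15-4, 15+10-4, 16+5-4, 16+0) = 21
net[6] = max(5+21-4, 10+16-4, 15+15-4, 16+10-4, 16+5-4, 47+0) = 47
net[7] = max(5+47-4, 10+21-4, 15+16-4, …, 47+5-4, 39+0) = 48
net[8] = max(5+48-4, 10+47-4, 15+21-4, …, 39+5-4, 47+0) = 53
net[9] = max(5+53-4, 10+48-4, 15+47-4, …, 47+5-4, 67+0) = 67
net[10] = max(5+67-4, 10+53-4, 15+48-4, …, 67+5-4, 38+0) = 68
One optimal plan: pieces 9 + 1 (1 cut) → $72 − $4 = $68.

68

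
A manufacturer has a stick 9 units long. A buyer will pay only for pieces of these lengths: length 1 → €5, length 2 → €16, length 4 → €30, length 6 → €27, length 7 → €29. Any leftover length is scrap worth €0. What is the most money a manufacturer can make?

Build r[k] bottom-up: r[k] = max over allowed piece i of (p[i] + r[k−i]).
r[1] = 5
r[2] = max(5+5, 16+0) = 16
r[3] = max(5+16, 16+5) = 21
r[4] = max(5+21, 16+16, 30+0) = 32
r[5] = max(5+32, 16+21, 30+5) = 37
r[6] = max(5+37, 16+32, 30+16, 27+0) = 48
r[7] = max(5+48, 16+37, 30+21, 27+5, 29+0) = 53
r[8] = max(5+53, 16+48, 30+32, 27+16, 29+5) = 64
r[9] = max(5+64, 16+53, 30+37, 27+21, 29+16) = 69
One optimal cutting: 2 + 2 + 2 + 2 + 1 → €69.

69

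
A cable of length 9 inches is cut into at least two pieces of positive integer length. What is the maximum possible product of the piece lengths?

Let g[k] be the best product for length k (with at least one cut). For each first piece i, the rest contributes max(k−i, g[k−i]).
g[2] = 1×max(1,0) = 1×1 = 1
g[3] = 1×max(2,1) = 1×2 = 2
g[4] = 2×max(2,1) = 2×2 = 4
g[5] = 2×max(3,2) = 2×3 = 6
g[6] = 3×max(3,2) = 3×3 = 9
g[7] = 2×max(5,6) = 2×6 = 12
g[8] = 2×max(6,9) = 2×9 = 18
g[9] = 3×max(6,9) = 3×9 = 27
One optimal split: 3 + 3 + 3; product 3×3×3 = 27.

27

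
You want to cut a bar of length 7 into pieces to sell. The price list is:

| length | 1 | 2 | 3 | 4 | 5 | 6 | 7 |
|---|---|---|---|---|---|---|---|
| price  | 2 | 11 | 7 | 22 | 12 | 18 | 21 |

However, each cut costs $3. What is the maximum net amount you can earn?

29

Build r[k] bottom-up: r[k] = max over allowed piece i of (p[i] + r[k−i]) − 3 per cut.
r[1] = 2
r[2] = 11
r[3] = 10  (first piece 1, then r[2]=11)
r[4] = 22
r[5] = 21  (first piece 1, then r[4]=22)
r[6] = 30  (first piece 2, then r[4]=22)
r[7] = 29  (first piece 1, then r[6]=30)
One optimal plan: pieces 4 + 2 + 1 (2 cuts) → $35 − $6 = $29.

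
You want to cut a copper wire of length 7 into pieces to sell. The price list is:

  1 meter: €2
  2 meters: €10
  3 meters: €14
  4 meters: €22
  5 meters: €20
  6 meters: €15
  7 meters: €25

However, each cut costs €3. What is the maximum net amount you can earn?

Let v[k] be the best obtainable value from length k. For each k, try every first piece i and keep the best of price[i] + v[k−i] minus the 3 cut fee when i<k.
v[1] = 2
v[2] = 10
v[3] = 14
v[4] = 22
v[5] = 21  (first piece 1, then v[4]=22)
v[6] = 29  (first piece 2, then v[4]=22)
v[7] = 33  (first piece 3, then v[4]=22)
One optimal plan: pieces 4 + 3 (1 cut) → €36 − €3 = €33.

33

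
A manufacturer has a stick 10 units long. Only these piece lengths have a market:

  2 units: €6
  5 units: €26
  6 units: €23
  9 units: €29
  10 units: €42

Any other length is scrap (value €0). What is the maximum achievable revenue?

52

Let f[k] be the best obtainable value from length k. For each k, try every first piece i and keep the best of price[i] + f[k−i].
f[1] = 0
f[2] = 6
f[3] = 6
f[4] = 12  (first piece 2, then f[2]=6)
f[5] = max(6+6, 26+0) = 26
f[6] = max(6+12, 26+0, 23+0) = 26
f[7] = max(6+26, 26+6, 23+0) = 32
f[8] = max(6+26, 26+6, 23+6) = 32
f[9] = max(6+32, 26+12, 23+6, 29+0) = 38
f[10] = max(6+32, 26+26, 23+12, 29+0, 42+0) = 52
One optimal cutting: 5 + 5 → €52.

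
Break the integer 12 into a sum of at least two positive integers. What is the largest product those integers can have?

81

Fill P[k] for k=2..12: at each k try every first piece i and multiply by the better of (k−i) uncut or P[k−i].
P[2] = 1·max(1,0) = 1·1 = 1
P[3] = 1·max(2,1) = 1·2 = 2
P[4] = 2·max(2,1) = 2·2 = 4
P[5] = 2·max(3,2) = 2·3 = 6
P[6] = 3·max(3,2) = 3·3 = 9
P[7] = 2·max(5,6) = 2·6 = 12
P[8] = 2·max(6,9) = 2·9 = 18
P[9] = 3·max(6,9) = 3·9 = 27
P[10] = 2·max(8,18) = 2·18 = 36
P[11] = 2·max(9,27) = 2·27 = 54
P[12] = 3·max(9,27) = 3·27 = 81
One optimal split: 3 + 3 + 3 + 3; product 3·3·3·3 = 81.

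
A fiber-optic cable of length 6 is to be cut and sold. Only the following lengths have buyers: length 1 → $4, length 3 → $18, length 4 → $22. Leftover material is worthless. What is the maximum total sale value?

Consider every possible first cut. r[k] is the best of p[i]+r[k−i] over all sellable i≤k.
r[1] = 4
r[2] = 8  (first piece 1, then r[1]=4)
r[3] = max(4+8, 18+0) = 18
r[4] = max(4+18, 18+4, 22+0) = 22
r[5] = max(4+22, 18+8, 22+4) = 26
r[6] = max(4+26, 18+18, 22+8) = 36
One optimal cutting: 3 + 3 → $36.

36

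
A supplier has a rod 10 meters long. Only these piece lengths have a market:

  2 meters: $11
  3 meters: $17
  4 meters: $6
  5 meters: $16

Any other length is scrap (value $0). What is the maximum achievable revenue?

56

Let f[k] be the best obtainable value from length k. For each k, try every first piece i and keep the best of price[i] + f[k−i].
f[1] = 0
f[2] = 11
f[3] = 17
f[4] = 22  (first piece 2, then f[2]=11)
f[5] = 28  (first piece 2, then f[3]=17)
f[6] = 34  (first piece 3, then f[3]=17)
f[7] = 39  (first piece 2, then f[5]=28)
f[8] = 45  (first piece 2, then f[6]=34)
f[9] = 51  (first piece 3, then f[6]=34)
f[10] = 56  (first piece 2, then f[8]=45)
One optimal cutting: 3 + 3 + 2 + 2 → $56.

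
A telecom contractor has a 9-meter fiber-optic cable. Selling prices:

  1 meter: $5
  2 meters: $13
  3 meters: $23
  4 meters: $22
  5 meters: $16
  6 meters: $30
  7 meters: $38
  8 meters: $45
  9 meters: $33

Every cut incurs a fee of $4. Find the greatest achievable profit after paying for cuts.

Build r[k] bottom-up: r[k] = max over allowed piece i of (p[i] + r[k−i]) − 4 per cut.
r[1] = 5
r[2] = max(5+5-4, 13+0) = 13
r[3] = max(5+13-4, 13+5-4, 23+0) = 23
r[4] = max(5+23-4, 13+13-4, 23+5-4, 22+0) = 24
r[5] = max(5+24-4, 13+23-4, 23+13-4, 22+5-4, 16+0) = 32
r[6] = max(5+32-4, 13+24-4, 23+23-4, 22+13-4, 16+5-4, 30+0) = 42
r[7] = max(5+42-4, 13+32-4, 23+24-4, …, 30+5-4, 38+0) = 43
r[8] = max(5+43-4, 13+42-4, 23+32-4, …, 38+5-4, 45+0) = 51
r[9] = max(5+51-4, 13+43-4, 23+42-4, …, 45+5-4, 33+0) = 61
One optimal plan: pieces 3 + 3 + 3 (2 cuts) → $69 − $8 = $61.

61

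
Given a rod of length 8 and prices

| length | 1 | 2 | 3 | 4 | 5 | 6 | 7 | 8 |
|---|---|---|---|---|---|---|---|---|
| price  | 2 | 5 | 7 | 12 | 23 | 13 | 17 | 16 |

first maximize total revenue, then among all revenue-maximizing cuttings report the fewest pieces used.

2

Let r[k] be the best obtainable value from length k. For each k, try every first piece i and keep the best of price[i] + r[k−i].
r[1] = 2
r[2] = max(2+2, 5+0) = 5
r[3] = max(2+5, 5+2, 7+0) = 7
r[4] = max(2+7, 5+5, 7+2, 12+0) = 12
r[5] = max(2+12, 5+7, 7+5, 12+2, 23+0) = 23
r[6] = max(2+23, 5+12, 7+7, 12+5, 23+2, 13+0) = 25
r[7] = max(2+25, 5+23, 7+12, …, 13+2, 17+0) = 28
r[8] = max(2+28, 5+25, 7+23, …, 17+2, 16+0) = 30
Maximum revenue is $30.
Now minimize piece count subject to staying optimal: for each k, pieces[k] = 1 + min over i with p[i]+r[k−i]=r[k] of pieces[k−i].
pieces[5] = 1
pieces[6] = 2
pieces[7] = 2
pieces[8] = 2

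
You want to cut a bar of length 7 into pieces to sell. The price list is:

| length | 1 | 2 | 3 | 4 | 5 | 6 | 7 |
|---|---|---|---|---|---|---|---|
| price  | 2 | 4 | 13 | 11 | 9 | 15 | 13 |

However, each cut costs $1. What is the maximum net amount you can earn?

26

Build v[k] bottom-up: v[k] = max over allowed piece i of (p[i] + v[k−i]) − 1 per cut.
v[1] = 2
v[2] = max(2+2-1, 4+0) = 4
v[3] = max(2+4-1, 4+2-1, 13+0) = 13
v[4] = max(2+13-1, 4+4-1, 13+2-1, 11+0) = 14
v[5] = max(2+14-1, 4+13-1, 13+4-1, 11+2-1, 9+0) = 16
v[6] = max(2+16-1, 4+14-1, 13+13-1, 11+4-1, 9+2-1, 15+0) = 25
v[7] = max(2+25-1, 4+16-1, 13+14-1, …, 15+2-1, 13+0) = 26
One optimal plan: pieces 3 + 3 + 1 (2 cuts) → $28 − $2 = $26.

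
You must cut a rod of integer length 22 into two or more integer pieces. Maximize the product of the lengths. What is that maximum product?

Fill m[k] for k=2..22: at each k try every first piece i and multiply by the better of (k−i) uncut or m[k−i].
m[2] = 1·max(1,0) = 1·1 = 1
m[3] = max(1·2, 2·1) = 2
m[4] = max(1·3, 2·2, 3·1) = 4
m[5] = max(1·4, 2·3, 3·2, 4·1) = 6
m[6] = max(1·6, 2·4, 3·3, 4·2, 5·1) = 9
m[7] = max(1·9, 2·6, 3·4, 4·3, 5·2, 6·1) = 12
m[8] = max(1·12, 2·9, 3·6, …, 6·2, 7·1) = 18
m[9] = max(1·18, 2·12, 3·9, …, 7·2, 8·1) = 27
m[10] = max(1·27, 2·18, 3·12, …, 8·2, 9·1) = 36
m[11] = max(1·36, 2·27, 3·18, …, 9·2, 10·1) = 54
m[12] = max(1·54, 2·36, 3·27, …, 10·2, 11·1) = 81
m[13] = max(1·81, 2·54, 3·36, …, 11·2, 12·1) = 108
m[14] = max(1·108, 2·81, 3·54, …, 12·2, 13·1) = 162
m[15] = max(1·162, 2·108, 3·81, …, 13·2, 14·1) = 243
m[16] = max(1·243, 2·162, 3·108, …, 14·2, 15·1) = 324
m[17] = max(1·324, 2·243, 3·162, …, 15·2, 16·1) = 486
m[18] = max(1·486, 2·324, 3·243, …, 16·2, 17·1) = 729
m[19] = max(1·729, 2·486, 3·324, …, 17·2, 18·1) = 972
m[20] = max(1·972, 2·729, 3·486, …, 18·2, 19·1) = 1458
m[21] = max(1·1458, 2·972, 3·729, …, 19·2, 20·1) = 2187
m[22] = max(1·2187, 2·1458, 3·972, …, 20·2, 21·1) = 2916
One optimal split: 3 + 3 + 3 + 3 + 3 + 3 + 2 + 2; product 3·3·3·3·3·3·2·2 = 2916.

2916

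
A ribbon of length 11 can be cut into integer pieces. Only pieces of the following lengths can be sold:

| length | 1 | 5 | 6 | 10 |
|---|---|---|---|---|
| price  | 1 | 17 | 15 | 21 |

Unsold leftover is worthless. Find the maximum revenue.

35

Consider every possible first cut. r[k] is the best of p[i]+r[k−i] over all sellable i≤k.
r[1] = 1
r[2] = 2  (first piece 1, then r[1]=1)
r[3] = 3  (first piece 1, then r[2]=2)
r[4] = 4  (first piece 1, then r[3]=3)
r[5] = max(1+4, 17+0) = 17
r[6] = max(1+17, 17+1, 15+0) = 18
r[7] = max(1+18, 17+2, 15+1) = 19
r[8] = max(1+19, 17+3, 15+2) = 20
r[9] = max(1+20, 17+4, 15+3) = 21
r[10] = max(1+21, 17+17, 15+4, 21+0) = 34
r[11] = max(1+34, 17+18, 15+17, 21+1) = 35
One optimal cutting: 5 + 5 + 1 → ¢35.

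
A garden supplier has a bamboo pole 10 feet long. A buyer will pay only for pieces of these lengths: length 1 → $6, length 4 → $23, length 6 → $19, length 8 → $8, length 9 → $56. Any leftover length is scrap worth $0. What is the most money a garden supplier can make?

Build f[k] bottom-up: f[k] = max over allowed piece i of (p[i] + f[k−i]).
f[1] = 6
f[2] = 12  (first piece 1, then f[1]=6)
f[3] = 18  (first piece 1, then f[2]=12)
f[4] = 24  (first piece 1, then f[3]=18)
f[5] = 30  (first piece 1, then f[4]=24)
f[6] = 36  (first piece 1, then f[5]=30)
f[7] = 42  (first piece 1, then f[6]=36)
f[8] = 48  (first piece 1, then f[7]=42)
f[9] = 56
f[10] = 62  (first piece 1, then f[9]=56)
One optimal cutting: 9 + 1 → $62.

62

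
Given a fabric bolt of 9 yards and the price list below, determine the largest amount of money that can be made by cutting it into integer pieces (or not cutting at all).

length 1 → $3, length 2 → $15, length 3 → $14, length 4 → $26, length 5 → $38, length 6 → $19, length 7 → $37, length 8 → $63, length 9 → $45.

Let r[k] be the best obtainable value from length k. For each k, try every first piece i and keep the best of price[i] + r[k−i].
r[1] = 3
r[2] = 15
r[3] = 18  (first piece 1, then r[2]=15)
r[4] = 30  (first piece 2, then r[2]=15)
r[5] = 38
r[6] = 45  (first piece 2, then r[4]=30)
r[7] = 53  (first piece 2, then r[5]=38)
r[8] = 63
r[9] = 68  (first piece 2, then r[7]=53)
One optimal cutting: 5 + 2 + 2 → $38 + $15 + $15 = $68.

68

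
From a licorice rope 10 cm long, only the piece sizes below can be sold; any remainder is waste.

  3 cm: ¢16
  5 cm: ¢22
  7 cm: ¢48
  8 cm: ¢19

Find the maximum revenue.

Build r[k] bottom-up: r[k] = max over allowed piece i of (p[i] + r[k−i]).
r[1] = 0
r[2] = 0
r[3] = 16
r[4] = 16
r[5] = 22
r[6] = 32  (first piece 3, then r[3]=16)
r[7] = 48
r[8] = 48
r[9] = 48
r[10] = 64  (first piece 3, then r[7]=48)
One optimal cutting: 7 + 3 → ¢64.

64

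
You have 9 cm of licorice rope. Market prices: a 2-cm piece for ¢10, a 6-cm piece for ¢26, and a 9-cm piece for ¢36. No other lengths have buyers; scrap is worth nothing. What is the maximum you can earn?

Build r[k] bottom-up: r[k] = max over allowed piece i of (p[i] + r[k−i]).
r[1] = 0
r[2] = 10
r[3] = 10
r[4] = 20  (first piece 2, then r[2]=10)
r[5] = 20
r[6] = max(10+20, 26+0) = 30
r[7] = max(10+20, 26+0) = 30
r[8] = max(10+30, 26+10) = 40
r[9] = max(10+30, 26+10, 36+0) = 40
One optimal cutting: pieces 2 + 2 + 2 + 2 with 1 cm of scrap → ¢40.

40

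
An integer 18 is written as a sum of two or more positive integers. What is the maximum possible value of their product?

729

Fill m[k] for k=2..18: at each k try every first piece i and multiply by the better of (k−i) uncut or m[k−i].
m[2] = 1*max(1,0) = 1*1 = 1
m[3] = 1*max(2,1) = 1*2 = 2
m[4] = 2*max(2,1) = 2*2 = 4
m[5] = 2*max(3,2) = 2*3 = 6
m[6] = 3*max(3,2) = 3*3 = 9
m[7] = 2*max(5,6) = 2*6 = 12
m[8] = 2*max(6,9) = 2*9 = 18
m[9] = 3*max(6,9) = 3*9 = 27
m[10] = 2*max(8,18) = 2*18 = 36
m[11] = 2*max(9,27) = 2*27 = 54
m[12] = 3*max(9,27) = 3*27 = 81
m[13] = 2*max(11,54) = 2*54 = 108
m[14] = 2*max(12,81) = 2*81 = 162
m[15] = 3*max(12,81) = 3*81 = 243
m[16] = 2*max(14,162) = 2*162 = 324
m[17] = 2*max(15,243) = 2*243 = 486
m[18] = 3*max(15,243) = 3*243 = 729
One optimal split: 3 + 3 + 3 + 3 + 3 + 3; product 3*3*3*3*3*3 = 729.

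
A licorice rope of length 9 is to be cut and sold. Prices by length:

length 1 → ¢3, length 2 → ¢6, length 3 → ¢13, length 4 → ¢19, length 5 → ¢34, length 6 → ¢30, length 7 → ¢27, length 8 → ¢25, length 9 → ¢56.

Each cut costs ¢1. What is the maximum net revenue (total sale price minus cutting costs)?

56

Consider every possible first cut. v[k] is the best of p[i]+v[k−i] over all sellable i≤k, charging 1 whenever i<k.
v[1] = 3
v[2] = max(3+3-1, 6+0) = 6
v[3] = max(3+6-1, 6+3-1, 13+0) = 13
v[4] = max(3+13-1, 6+6-1, 13+3-1, 19+0) = 19
v[5] = max(3+19-1, 6+13-1, 13+6-1, 19+3-1, 34+0) = 34
v[6] = max(3+34-1, 6+19-1, 13+13-1, 19+6-1, 34+3-1, 30+0) = 36
v[7] = max(3+36-1, 6+34-1, 13+19-1, …, 30+3-1, 27+0) = 39
v[8] = max(3+39-1, 6+36-1, 13+34-1, …, 27+3-1, 25+0) = 46
v[9] = max(3+46-1, 6+39-1, 13+36-1, …, 25+3-1, 56+0) = 56
Best is to make no cuts and sell whole for ¢56.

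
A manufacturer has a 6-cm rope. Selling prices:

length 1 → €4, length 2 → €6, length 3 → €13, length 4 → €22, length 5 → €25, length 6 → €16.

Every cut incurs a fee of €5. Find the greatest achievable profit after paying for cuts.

24

Consider every possible first cut. v[k] is the best of p[i]+v[k−i] over all sellable i≤k, charging 5 whenever i<k.
v[1] = 4
v[2] = max(4+4-5, 6+0) = 6
v[3] = max(4+6-5, 6+4-5, 13+0) = 13
v[4] = max(4+13-5, 6+6-5, 13+4-5, 22+0) = 22
v[5] = max(4+22-5, 6+13-5, 13+6-5, 22+4-5, 25+0) = 25
v[6] = max(4+25-5, 6+22-5, 13+13-5, 22+6-5, 25+4-5, 16+0) = 24
One optimal plan: pieces 5 + 1 (1 cut) → €29 − €5 = €24.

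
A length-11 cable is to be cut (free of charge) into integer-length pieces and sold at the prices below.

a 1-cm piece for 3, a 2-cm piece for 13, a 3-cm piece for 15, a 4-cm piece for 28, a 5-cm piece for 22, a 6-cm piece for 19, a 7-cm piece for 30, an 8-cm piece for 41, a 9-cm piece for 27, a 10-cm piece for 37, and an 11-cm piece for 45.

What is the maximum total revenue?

72

Let v[k] be the best obtainable value from length k. For each k, try every first piece i and keep the best of price[i] + v[k−i].
v[1] = 3
v[2] = max(3+3, 13+0) = 13
v[3] = max(3+13, 13+3, 15+0) = 16
v[4] = max(3+16, 13+13, 15+3, 28+0) = 28
v[5] = max(3+28, 13+16, 15+13, 28+3, 22+0) = 31
v[6] = max(3+31, 13+28, 15+16, 28+13, 22+3, 19+0) = 41
v[7] = max(3+41, 13+31, 15+28, …, 19+3, 30+0) = 44
v[8] = max(3+44, 13+41, 15+31, …, 30+3, 41+0) = 56
v[9] = max(3+56, 13+44, 15+41, …, 41+3, 27+0) = 59
v[10] = max(3+59, 13+56, 15+44, …, 27+3, 37+0) = 69
v[11] = max(3+69, 13+59, 15+56, …, 37+3, 45+0) = 72
One optimal cutting: 4 + 4 + 2 + 1 → 28 + 28 + 13 + 3 = 72.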